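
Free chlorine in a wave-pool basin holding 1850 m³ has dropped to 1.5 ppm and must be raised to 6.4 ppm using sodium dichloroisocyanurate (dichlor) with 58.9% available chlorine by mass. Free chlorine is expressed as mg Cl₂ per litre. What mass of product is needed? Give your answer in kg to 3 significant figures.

15.4 kg

Volume: 1850 m³ = 1,850,000 L.
Chlorine deficit: 6.4 − 1.5 = 4.9 ppm = 4.9 mg/L as Cl₂.
Cl₂ equivalent needed: 4.9 mg/L × 1,850,000 L = 9,065,000 mg = 9065 g.
Product at 58.9% available chlorine: 9065 / 0.589 = 15,390 g.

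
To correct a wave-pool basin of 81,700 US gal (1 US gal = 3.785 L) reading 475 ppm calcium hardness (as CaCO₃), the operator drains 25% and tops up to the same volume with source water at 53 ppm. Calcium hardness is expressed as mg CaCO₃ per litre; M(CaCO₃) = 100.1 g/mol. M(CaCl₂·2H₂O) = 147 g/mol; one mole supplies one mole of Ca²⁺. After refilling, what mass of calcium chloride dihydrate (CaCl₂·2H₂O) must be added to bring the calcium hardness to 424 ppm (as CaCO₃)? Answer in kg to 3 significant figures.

Volume: 81,700 US gal × 3.785 L/gal = 309,234 L.
After draining 25% and refilling: 475 × 0.75 + 53 × 0.25 = 369.5 ppm.
Deficit to target: 424 − 369.5 = 54.5 mg/L.
As CaCO₃: 54.5 mg/L × 309,234 L = 16,850 g; ÷ 100.1 = 168.4 mol Ca²⁺.
Mass: 168.4 × 147 = 24,750 g.

24.7 kg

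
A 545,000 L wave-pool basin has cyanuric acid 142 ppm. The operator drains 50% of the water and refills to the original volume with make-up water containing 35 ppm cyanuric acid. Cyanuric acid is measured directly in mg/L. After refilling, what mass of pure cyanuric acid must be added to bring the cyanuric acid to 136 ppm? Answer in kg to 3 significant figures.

After draining 50% and refilling: 142 × 0.50 + 35 × 0.50 = 88.5 ppm.
Deficit to target: 136 − 88.5 = 47.5 mg/L.
Mass: 47.5 mg/L × 545,000 L = 25,890 g cyanuric acid.

25.9 kg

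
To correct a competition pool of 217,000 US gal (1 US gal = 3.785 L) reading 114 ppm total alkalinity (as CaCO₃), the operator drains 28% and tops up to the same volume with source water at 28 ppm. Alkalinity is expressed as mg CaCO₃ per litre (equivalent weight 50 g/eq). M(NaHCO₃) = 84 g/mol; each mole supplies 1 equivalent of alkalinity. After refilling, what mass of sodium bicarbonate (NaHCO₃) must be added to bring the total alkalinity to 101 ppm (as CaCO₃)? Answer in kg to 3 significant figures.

Volume: 217,000 US gal × 3.785 L/gal = 821,345 L.
After draining 28% and refilling: 114 × 0.72 + 28 × 0.28 = 89.92 ppm.
Deficit to target: 101 − 89.92 = 11.08 mg/L.
As CaCO₃: 11.08 mg/L × 821,345 L = 9101 g; ÷ 50 g/eq ÷ 1 = 182 mol NaHCO₃.
Mass: 182 × 84 = 15,290 g.

15.3 kg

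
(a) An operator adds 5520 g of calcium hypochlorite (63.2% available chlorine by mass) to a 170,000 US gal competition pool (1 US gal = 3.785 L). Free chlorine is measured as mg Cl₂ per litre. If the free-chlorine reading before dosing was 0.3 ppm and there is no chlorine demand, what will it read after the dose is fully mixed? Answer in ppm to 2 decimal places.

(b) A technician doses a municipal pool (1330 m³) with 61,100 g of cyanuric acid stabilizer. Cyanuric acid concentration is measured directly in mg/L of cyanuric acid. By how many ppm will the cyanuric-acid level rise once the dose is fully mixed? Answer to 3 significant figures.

(a) 5.72 ppm; (b) 45.9 ppm

(a) Volume: 170,000 US gal × 3.785 L/gal = 643,450 L.
(a) Available chlorine delivered: 5520 g × 0.632 = 3489 g as Cl₂.
(a) Concentration rise: 3489 g / 643,450 L = 5.422 mg/L = 5.42 ppm.
(a) Final FC: 0.3 + 5.42 = 5.72 ppm.

(b) Volume: 1330 m³ = 1,330,000 L.
(b) Rise: 61,100 g / 1,330,000 L × 1000 = 45.94 mg/L.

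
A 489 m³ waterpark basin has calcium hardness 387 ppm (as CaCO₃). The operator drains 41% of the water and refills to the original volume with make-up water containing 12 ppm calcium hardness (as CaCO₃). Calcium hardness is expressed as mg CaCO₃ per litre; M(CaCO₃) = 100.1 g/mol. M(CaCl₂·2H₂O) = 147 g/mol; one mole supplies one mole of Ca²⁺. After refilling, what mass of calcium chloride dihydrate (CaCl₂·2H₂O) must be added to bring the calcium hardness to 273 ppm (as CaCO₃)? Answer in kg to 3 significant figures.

28.5 kg

Volume: 489 m³ = 489,000 L.
After draining 41% and refilling: 387 × 0.59 + 12 × 0.41 = 233.25 ppm.
Deficit to target: 273 − 233.25 = 39.75 mg/L.
As CaCO₃: 39.75 mg/L × 489,000 L = 19,440 g; ÷ 100.1 = 194.2 mol Ca²⁺.
Mass: 194.2 × 147 = 28,540 g.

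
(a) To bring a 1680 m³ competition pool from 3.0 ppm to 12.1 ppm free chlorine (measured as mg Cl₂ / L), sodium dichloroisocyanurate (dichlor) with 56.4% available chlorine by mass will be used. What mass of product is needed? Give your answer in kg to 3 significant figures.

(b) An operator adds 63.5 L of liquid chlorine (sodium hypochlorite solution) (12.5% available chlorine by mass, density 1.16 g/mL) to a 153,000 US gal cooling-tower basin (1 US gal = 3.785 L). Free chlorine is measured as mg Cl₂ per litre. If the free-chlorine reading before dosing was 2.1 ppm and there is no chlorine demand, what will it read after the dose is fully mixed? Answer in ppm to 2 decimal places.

(a) Volume: 1680 m³ = 1,680,000 L.
(a) Chlorine deficit: 12.1 − 3.0 = 9.1 ppm = 9.1 mg/L as Cl₂.
(a) Cl₂ equivalent needed: 9.1 mg/L × 1,680,000 L = 15,290,000 mg = 15,290 g.
(a) Product at 56.4% available chlorine: 15,290 / 0.564 = 27,110 g.

(b) Volume: 153,000 US gal × 3.785 L/gal = 579,105 L.
(b) Mass of solution: 63.5 L × 1000 mL/L × 1.16 g/mL = 73,660 g.
(b) Available chlorine delivered: 73,660 g × 0.125 = 9208 g as Cl₂.
(b) Concentration rise: 9208 g / 579,105 L = 15.9 mg/L = 15.90 ppm.
(b) Final FC: 2.1 + 15.90 = 18.00 ppm.

(a) 27.1 kg; (b) 18.00 ppm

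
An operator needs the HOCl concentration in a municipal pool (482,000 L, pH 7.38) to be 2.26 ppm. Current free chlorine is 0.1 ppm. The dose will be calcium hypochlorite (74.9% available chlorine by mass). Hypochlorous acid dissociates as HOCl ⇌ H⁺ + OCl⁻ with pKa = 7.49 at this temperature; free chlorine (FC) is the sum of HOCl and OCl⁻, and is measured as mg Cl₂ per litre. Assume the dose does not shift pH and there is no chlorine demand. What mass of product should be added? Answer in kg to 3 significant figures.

[OCl⁻]/[HOCl] = 10^(pH − pKa) = 10^(7.38 − 7.49) = 0.7762; fraction as HOCl = 1/(1 + 0.7762) = 0.563.
Free chlorine required for 2.26 ppm HOCl: 2.26 / 0.563 = 4.014 ppm.
FC to add: 4.014 − 0.1 = 3.914 mg/L as Cl₂.
Cl₂ equivalent: 3.914 mg/L × 482,000 L = 1887 g.
Product at 74.9% available Cl: 1887 / 0.749 = 2519 g.

2.52 kg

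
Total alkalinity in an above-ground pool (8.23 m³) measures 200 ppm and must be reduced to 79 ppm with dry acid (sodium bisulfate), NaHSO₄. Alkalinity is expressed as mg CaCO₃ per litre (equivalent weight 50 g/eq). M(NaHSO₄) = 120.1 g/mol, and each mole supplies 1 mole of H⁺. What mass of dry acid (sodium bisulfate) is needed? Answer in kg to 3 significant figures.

Volume: 8.23 m³ = 8,230 L.
Alkalinity to neutralize: (200 − 79) = 121 mg/L as CaCO₃ × 8,230 L = 995.8 g as CaCO₃.
Equivalents of H⁺ required: 995.8 ÷ 50 g/eq = 19.92 eq = 19.92 mol NaHSO₄.
Mass of NaHSO₄: 19.92 × 120.1 = 2392 g.

2.39 kg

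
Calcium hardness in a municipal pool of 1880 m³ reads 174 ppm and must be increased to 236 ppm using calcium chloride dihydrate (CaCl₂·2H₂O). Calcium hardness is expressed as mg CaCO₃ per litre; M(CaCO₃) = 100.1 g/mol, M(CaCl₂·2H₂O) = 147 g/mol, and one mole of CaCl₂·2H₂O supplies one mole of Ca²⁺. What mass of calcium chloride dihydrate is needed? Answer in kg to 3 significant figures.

Volume: 1880 m³ = 1,880,000 L.
Hardness to add: (236 − 174) = 62 mg/L as CaCO₃ × 1,880,000 L = 116,600 g as CaCO₃.
Moles of Ca²⁺ (1 mol Ca²⁺ ≡ 1 mol CaCO₃): 116,600 / 100.1 g/mol = 1164 mol.
Mass of CaCl₂·2H₂O: 1164 × 147 = 171,200 g.

171 kg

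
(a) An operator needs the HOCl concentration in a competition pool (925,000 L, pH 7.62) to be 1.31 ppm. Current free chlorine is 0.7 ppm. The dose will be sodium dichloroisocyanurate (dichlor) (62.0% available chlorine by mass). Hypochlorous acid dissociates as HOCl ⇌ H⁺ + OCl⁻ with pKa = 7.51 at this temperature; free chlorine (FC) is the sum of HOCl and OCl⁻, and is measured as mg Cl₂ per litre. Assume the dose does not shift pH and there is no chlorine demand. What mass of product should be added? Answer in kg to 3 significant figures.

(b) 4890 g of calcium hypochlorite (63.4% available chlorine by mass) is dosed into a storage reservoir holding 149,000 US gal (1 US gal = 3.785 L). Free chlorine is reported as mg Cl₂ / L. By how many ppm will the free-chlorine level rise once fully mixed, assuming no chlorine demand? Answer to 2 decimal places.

(a) [OCl⁻]/[HOCl] = 10^(pH − pKa) = 10^(7.62 − 7.51) = 1.288; fraction as HOCl = 1/(1 + 1.288) = 0.437.
(a) Free chlorine required for 1.31 ppm HOCl: 1.31 / 0.437 = 2.998 ppm.
(a) FC to add: 2.998 − 0.7 = 2.298 mg/L as Cl₂.
(a) Cl₂ equivalent: 2.298 mg/L × 925,000 L = 2125 g.
(a) Product at 62.0% available Cl: 2125 / 0.62 = 3428 g.

(b) Volume: 149,000 US gal × 3.785 L/gal = 563,965 L.
(b) Available chlorine delivered: 4890 g × 0.634 = 3100 g as Cl₂.
(b) Concentration rise: 3100 g / 563,965 L = 5.497 mg/L = 5.50 ppm.

(a) 3.43 kg; (b) 5.50 ppm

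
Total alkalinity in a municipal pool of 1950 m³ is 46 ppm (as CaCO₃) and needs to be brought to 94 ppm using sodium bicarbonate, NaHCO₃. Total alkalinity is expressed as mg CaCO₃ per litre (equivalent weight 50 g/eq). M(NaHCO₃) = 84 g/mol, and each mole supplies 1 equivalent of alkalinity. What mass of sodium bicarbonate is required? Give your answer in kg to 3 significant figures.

157 kg

Volume: 1950 m³ = 1,950,000 L.
Alkalinity to add: (94 − 46) = 48 mg/L as CaCO₃ × 1,950,000 L = 93,600 g as CaCO₃.
Equivalents: 93,600 g ÷ 50 g/eq = 1872 eq.
NaHCO₃ supplies 1 eq per mole → 1872 mol.
Mass: 1872 mol × 84 g/mol = 157,200 g.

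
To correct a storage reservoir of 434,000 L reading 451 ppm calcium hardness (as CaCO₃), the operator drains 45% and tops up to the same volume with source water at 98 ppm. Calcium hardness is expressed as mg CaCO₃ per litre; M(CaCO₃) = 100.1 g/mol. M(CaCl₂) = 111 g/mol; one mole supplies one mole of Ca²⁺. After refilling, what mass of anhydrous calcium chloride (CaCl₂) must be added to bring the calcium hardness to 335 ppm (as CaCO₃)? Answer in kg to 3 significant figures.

After draining 45% and refilling: 451 × 0.55 + 98 × 0.45 = 292.15 ppm.
Deficit to target: 335 − 292.15 = 42.85 mg/L.
As CaCO₃: 42.85 mg/L × 434,000 L = 18,600 g; ÷ 100.1 = 185.8 mol Ca²⁺.
Mass: 185.8 × 111 = 20,620 g.

20.6 kg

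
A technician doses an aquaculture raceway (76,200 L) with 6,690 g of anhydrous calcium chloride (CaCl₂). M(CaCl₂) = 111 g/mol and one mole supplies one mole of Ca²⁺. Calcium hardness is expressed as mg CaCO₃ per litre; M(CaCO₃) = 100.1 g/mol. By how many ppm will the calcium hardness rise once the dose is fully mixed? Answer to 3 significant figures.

79.2 ppm

Moles of Ca²⁺: 6,690 g ÷ 111 g/mol = 60.27 mol.
As CaCO₃: 60.27 mol × 100.1 g/mol = 6033 g.
Rise: 6033 g / 76,200 L × 1000 = 79.17 mg/L.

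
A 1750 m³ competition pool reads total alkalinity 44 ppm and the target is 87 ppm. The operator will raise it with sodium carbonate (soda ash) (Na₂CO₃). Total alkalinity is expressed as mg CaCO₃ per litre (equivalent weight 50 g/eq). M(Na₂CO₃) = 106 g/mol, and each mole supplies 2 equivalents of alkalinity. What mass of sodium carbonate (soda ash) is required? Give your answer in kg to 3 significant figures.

Volume: 1750 m³ = 1,750,000 L.
Alkalinity to add: (87 − 44) = 43 mg/L as CaCO₃ × 1,750,000 L = 75,250 g as CaCO₃.
Equivalents: 75,250 g ÷ 50 g/eq = 1505 eq.
Each mole of Na₂CO₃ supplies 2 eq, so 1505 / 2 = 752.5 mol.
Mass: 752.5 mol × 106 g/mol = 79,760 g.

79.8 kg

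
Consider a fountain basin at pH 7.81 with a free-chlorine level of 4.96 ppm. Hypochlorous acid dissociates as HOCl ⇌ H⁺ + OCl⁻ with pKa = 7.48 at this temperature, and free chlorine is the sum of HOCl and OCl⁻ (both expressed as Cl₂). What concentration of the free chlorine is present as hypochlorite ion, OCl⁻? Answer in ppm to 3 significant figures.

3.38 ppm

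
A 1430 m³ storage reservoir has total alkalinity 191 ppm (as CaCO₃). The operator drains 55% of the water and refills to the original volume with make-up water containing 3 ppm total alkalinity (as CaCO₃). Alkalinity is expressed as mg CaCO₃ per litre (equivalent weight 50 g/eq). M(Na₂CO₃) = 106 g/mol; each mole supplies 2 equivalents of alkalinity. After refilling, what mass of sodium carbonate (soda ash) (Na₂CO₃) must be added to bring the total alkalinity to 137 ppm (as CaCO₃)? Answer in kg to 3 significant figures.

74.9 kg

Volume: 1430 m³ = 1,430,000 L.
After draining 55% and refilling: 191 × 0.45 + 3 × 0.55 = 87.6 ppm.
Deficit to target: 137 − 87.6 = 49.4 mg/L.
As CaCO₃: 49.4 mg/L × 1,430,000 L = 70,640 g; ÷ 50 g/eq ÷ 2 = 706.4 mol Na₂CO₃.
Mass: 706.4 × 106 = 74,880 g.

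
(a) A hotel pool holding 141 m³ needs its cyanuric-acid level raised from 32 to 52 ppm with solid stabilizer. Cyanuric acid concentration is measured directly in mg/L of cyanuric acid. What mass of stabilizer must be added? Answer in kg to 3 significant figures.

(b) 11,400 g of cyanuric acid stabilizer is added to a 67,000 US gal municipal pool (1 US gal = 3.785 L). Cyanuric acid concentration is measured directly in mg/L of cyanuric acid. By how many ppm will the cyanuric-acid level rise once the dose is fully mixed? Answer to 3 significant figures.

(a) 2.82 kg; (b) 45.0 ppm

(a) Volume: 141 m³ = 141,000 L.
(a) CYA to add: (52 − 32) = 20 mg/L × 141,000 L = 2820 g cyanuric acid.

(b) Volume: 67,000 US gal × 3.785 L/gal = 253,595 L.
(b) Rise: 11,400 g / 253,595 L × 1000 = 44.95 mg/L.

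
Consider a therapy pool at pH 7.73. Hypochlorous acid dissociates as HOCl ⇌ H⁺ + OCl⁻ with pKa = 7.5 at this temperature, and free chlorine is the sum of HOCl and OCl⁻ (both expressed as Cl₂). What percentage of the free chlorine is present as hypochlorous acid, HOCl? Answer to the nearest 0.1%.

[OCl⁻]/[HOCl] = 10^(pH − pKa) = 10^(7.73 − 7.5) = 10^0.23 = 1.698.
Fraction as HOCl = 1 / (1 + 1.698) = 0.3706.

37.1%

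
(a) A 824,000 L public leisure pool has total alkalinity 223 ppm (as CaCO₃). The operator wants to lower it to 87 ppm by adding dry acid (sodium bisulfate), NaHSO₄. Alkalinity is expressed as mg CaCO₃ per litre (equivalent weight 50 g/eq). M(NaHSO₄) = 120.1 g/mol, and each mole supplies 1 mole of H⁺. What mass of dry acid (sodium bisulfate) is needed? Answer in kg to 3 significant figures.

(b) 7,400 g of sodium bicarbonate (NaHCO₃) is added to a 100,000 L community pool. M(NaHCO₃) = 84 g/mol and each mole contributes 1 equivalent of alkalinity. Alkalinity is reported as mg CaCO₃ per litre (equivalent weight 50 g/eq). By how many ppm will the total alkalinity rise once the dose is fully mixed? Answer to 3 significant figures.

(a) Alkalinity to neutralize: (223 − 87) = 136 mg/L as CaCO₃ × 824,000 L = 112,100 g as CaCO₃.
(a) Equivalents of H⁺ required: 112,100 ÷ 50 g/eq = 2241 eq = 2241 mol NaHSO₄.
(a) Mass of NaHSO₄: 2241 × 120.1 = 269,200 g.

(b) Moles of NaHCO₃: 7,400 g ÷ 84 g/mol = 88.1 mol → 88.1 eq of alkalinity.
(b) As CaCO₃: 88.1 eq × 50 g/eq = 4405 g.
(b) Rise: 4405 g / 100,000 L × 1000 = 44.05 mg/L.

(a) 269 kg; (b) 44.0 ppm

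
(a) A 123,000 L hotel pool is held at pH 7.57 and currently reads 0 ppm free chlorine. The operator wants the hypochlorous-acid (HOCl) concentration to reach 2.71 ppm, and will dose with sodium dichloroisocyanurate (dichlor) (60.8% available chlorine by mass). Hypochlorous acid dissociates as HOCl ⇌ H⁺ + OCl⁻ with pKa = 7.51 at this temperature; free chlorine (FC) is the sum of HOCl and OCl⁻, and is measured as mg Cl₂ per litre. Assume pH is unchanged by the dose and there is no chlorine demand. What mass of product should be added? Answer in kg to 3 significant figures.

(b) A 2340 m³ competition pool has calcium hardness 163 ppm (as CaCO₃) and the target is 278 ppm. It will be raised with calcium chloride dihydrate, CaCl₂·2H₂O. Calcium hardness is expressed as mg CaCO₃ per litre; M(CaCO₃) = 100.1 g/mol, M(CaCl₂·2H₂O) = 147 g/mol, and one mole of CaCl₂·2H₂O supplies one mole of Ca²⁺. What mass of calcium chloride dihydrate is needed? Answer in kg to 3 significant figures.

(a) 1.18 kg; (b) 395 kg

(a) [OCl⁻]/[HOCl] = 10^(pH − pKa) = 10^(7.57 − 7.51) = 1.148; fraction as HOCl = 1/(1 + 1.148) = 0.4655.
(a) Free chlorine required for 2.71 ppm HOCl: 2.71 / 0.4655 = 5.821 ppm.
(a) FC to add: 5.821 − 0 = 5.821 mg/L as Cl₂.
(a) Cl₂ equivalent: 5.821 mg/L × 123,000 L = 716 g.
(a) Product at 60.8% available Cl: 716 / 0.608 = 1178 g.

(b) Volume: 2340 m³ = 2,340,000 L.
(b) Hardness to add: (278 − 163) = 115 mg/L as CaCO₃ × 2,340,000 L = 269,100 g as CaCO₃.
(b) Moles of Ca²⁺ (1 mol Ca²⁺ ≡ 1 mol CaCO₃): 269,100 / 100.1 g/mol = 2688 mol.
(b) Mass of CaCl₂·2H₂O: 2688 × 147 = 395,200 g.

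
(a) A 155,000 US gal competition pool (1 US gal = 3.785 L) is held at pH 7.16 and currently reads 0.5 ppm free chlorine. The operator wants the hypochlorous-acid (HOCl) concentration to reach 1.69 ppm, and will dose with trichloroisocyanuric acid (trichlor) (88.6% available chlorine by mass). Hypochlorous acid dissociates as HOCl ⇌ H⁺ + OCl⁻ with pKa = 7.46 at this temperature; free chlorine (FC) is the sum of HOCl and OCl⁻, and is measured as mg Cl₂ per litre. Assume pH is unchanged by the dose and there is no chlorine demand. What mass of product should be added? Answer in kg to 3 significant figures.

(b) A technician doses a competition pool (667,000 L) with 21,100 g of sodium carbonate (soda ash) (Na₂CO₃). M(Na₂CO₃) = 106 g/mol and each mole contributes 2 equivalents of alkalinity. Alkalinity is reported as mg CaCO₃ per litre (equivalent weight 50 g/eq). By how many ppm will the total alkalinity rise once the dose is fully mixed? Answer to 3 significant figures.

(a) 1.35 kg; (b) 29.8 ppm

(a) Volume: 155,000 US gal × 3.785 L/gal = 586,675 L.
(a) [OCl⁻]/[HOCl] = 10^(pH − pKa) = 10^(7.16 − 7.46) = 0.5012; fraction as HOCl = 1/(1 + 0.5012) = 0.6661.
(a) Free chlorine required for 1.69 ppm HOCl: 1.69 / 0.6661 = 2.537 ppm.
(a) FC to add: 2.537 − 0.5 = 2.037 mg/L as Cl₂.
(a) Cl₂ equivalent: 2.037 mg/L × 586,675 L = 1195 g.
(a) Product at 88.6% available Cl: 1195 / 0.886 = 1349 g.

(b) Moles of Na₂CO₃: 21,100 g ÷ 106 g/mol = 199.1 mol → 398.1 eq of alkalinity.
(b) As CaCO₃: 398.1 eq × 50 g/eq = 19,910 g.
(b) Rise: 19,910 g / 667,000 L × 1000 = 29.84 mg/L.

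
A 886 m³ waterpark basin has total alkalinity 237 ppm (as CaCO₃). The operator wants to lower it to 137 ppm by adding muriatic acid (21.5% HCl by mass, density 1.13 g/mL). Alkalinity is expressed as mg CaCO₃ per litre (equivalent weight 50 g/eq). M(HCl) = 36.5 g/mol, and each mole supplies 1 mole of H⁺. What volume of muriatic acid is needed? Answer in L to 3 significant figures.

Volume: 886 m³ = 886,000 L.
Alkalinity to neutralize: (237 − 137) = 100 mg/L as CaCO₃ × 886,000 L = 88,600 g as CaCO₃.
Equivalents of H⁺ required: 88,600 ÷ 50 g/eq = 1772 eq = 1772 mol HCl.
Mass of HCl: 1772 × 36.5 = 64,680 g.
Mass of 21.5% solution: 64,680 / 0.215 = 300,800 g.
Volume: 300,800 g ÷ 1.13 g/mL = 266,200 mL.

266 L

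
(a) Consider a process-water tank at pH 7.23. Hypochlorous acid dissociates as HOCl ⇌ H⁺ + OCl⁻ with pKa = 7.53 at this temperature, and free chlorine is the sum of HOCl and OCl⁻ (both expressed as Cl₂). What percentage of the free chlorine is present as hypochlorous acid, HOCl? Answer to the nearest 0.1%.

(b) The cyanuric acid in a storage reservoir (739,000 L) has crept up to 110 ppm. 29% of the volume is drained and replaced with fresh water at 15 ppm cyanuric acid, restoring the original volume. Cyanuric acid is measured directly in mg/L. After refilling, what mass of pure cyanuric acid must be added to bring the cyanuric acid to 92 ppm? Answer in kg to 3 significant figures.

(a) [OCl⁻]/[HOCl] = 10^(pH − pKa) = 10^(7.23 − 7.53) = 10^-0.30 = 0.5012.
(a) Fraction as HOCl = 1 / (1 + 0.5012) = 0.6661.

(b) After draining 29% and refilling: 110 × 0.71 + 15 × 0.29 = 82.45 ppm.
(b) Deficit to target: 92 − 82.45 = 9.55 mg/L.
(b) Mass: 9.55 mg/L × 739,000 L = 7057 g cyanuric acid.

(a) 66.6%; (b) 7.06 kg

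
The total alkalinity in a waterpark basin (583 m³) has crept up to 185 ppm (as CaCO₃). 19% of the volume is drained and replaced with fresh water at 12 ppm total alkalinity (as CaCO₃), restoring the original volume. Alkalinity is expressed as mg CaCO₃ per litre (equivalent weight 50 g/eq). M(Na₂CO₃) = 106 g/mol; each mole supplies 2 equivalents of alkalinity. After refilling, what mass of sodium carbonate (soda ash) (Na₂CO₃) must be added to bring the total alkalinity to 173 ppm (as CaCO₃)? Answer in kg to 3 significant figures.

Volume: 583 m³ = 583,000 L.
After draining 19% and refilling: 185 × 0.81 + 12 × 0.19 = 152.13 ppm.
Deficit to target: 173 − 152.13 = 20.87 mg/L.
As CaCO₃: 20.87 mg/L × 583,000 L = 12,170 g; ÷ 50 g/eq ÷ 2 = 121.7 mol Na₂CO₃.
Mass: 121.7 × 106 = 12,900 g.

12.9 kg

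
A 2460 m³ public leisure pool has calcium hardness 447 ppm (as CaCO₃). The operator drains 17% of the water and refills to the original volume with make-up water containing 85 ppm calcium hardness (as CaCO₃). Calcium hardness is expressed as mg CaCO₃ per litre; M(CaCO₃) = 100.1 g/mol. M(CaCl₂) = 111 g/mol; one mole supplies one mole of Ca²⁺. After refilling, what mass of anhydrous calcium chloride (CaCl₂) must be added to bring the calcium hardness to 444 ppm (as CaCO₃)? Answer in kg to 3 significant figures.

160 kg

Volume: 2460 m³ = 2,460,000 L.
After draining 17% and refilling: 447 × 0.83 + 85 × 0.17 = 385.46 ppm.
Deficit to target: 444 − 385.46 = 58.54 mg/L.
As CaCO₃: 58.54 mg/L × 2,460,000 L = 144,000 g; ÷ 100.1 = 1439 mol Ca²⁺.
Mass: 1439 × 111 = 159,700 g.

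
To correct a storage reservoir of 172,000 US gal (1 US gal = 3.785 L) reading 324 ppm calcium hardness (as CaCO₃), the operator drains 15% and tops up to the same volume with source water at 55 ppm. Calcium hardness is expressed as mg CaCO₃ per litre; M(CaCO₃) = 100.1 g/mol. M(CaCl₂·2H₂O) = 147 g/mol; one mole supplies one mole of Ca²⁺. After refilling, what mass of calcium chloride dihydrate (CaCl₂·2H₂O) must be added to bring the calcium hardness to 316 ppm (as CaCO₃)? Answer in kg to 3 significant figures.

Volume: 172,000 US gal × 3.785 L/gal = 651,020 L.
After draining 15% and refilling: 324 × 0.85 + 55 × 0.15 = 283.65 ppm.
Deficit to target: 316 − 283.65 = 32.35 mg/L.
As CaCO₃: 32.35 mg/L × 651,020 L = 21,060 g; ÷ 100.1 = 210.4 mol Ca²⁺.
Mass: 210.4 × 147 = 30,930 g.

30.9 kg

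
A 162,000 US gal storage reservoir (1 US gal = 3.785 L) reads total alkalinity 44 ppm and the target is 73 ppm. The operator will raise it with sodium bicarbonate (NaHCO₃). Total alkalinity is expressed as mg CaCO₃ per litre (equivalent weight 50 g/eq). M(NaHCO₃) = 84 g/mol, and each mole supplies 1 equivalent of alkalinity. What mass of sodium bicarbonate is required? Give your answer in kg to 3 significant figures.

29.9 kg

Volume: 162,000 US gal × 3.785 L/gal = 613,170 L.
Alkalinity to add: (73 − 44) = 29 mg/L as CaCO₃ × 613,170 L = 17,780 g as CaCO₃.
Equivalents: 17,780 g ÷ 50 g/eq = 355.6 eq.
NaHCO₃ supplies 1 eq per mole → 355.6 mol.
Mass: 355.6 mol × 84 g/mol = 29,870 g.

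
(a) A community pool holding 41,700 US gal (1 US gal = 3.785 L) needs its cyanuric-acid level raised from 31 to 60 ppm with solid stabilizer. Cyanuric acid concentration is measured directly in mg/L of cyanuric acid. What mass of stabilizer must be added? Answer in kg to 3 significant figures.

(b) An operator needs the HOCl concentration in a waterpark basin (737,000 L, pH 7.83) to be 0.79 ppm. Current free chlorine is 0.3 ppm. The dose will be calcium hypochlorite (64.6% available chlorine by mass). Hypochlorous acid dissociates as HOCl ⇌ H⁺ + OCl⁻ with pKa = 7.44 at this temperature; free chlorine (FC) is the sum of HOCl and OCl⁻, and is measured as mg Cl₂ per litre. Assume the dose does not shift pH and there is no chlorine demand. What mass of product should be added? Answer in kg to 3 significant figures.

(a) 4.58 kg; (b) 2.77 kg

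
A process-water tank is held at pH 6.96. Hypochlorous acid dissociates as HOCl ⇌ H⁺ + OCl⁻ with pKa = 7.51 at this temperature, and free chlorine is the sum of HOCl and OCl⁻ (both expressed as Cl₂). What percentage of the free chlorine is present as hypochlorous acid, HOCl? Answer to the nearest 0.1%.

[OCl⁻]/[HOCl] = 10^(pH − pKa) = 10^(6.96 − 7.51) = 10^-0.55 = 0.2818.
Fraction as HOCl = 1 / (1 + 0.2818) = 0.7801.

78.0%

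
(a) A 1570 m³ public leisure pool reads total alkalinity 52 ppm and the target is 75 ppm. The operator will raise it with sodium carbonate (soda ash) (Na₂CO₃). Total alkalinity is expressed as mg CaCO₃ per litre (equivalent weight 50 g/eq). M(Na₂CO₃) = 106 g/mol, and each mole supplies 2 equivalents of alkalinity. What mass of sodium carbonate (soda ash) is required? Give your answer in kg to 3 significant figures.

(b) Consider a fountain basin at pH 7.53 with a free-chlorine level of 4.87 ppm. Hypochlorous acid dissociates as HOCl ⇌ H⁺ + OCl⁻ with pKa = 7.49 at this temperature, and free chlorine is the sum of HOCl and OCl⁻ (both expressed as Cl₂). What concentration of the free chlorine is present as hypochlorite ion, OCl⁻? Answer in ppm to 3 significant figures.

(a) Volume: 1570 m³ = 1,570,000 L.
(a) Alkalinity to add: (75 − 52) = 23 mg/L as CaCO₃ × 1,570,000 L = 36,110 g as CaCO₃.
(a) Equivalents: 36,110 g ÷ 50 g/eq = 722.2 eq.
(a) Each mole of Na₂CO₃ supplies 2 eq, so 722.2 / 2 = 361.1 mol.
(a) Mass: 361.1 mol × 106 g/mol = 38,280 g.

(b) [OCl⁻]/[HOCl] = 10^(pH − pKa) = 10^(7.53 − 7.49) = 10^0.04 = 1.096.
(b) Fraction as HOCl = 1 / (1 + 1.096) = 0.477.
(b) OCl⁻ = (1 − 0.477) × 4.87 ppm = 2.547 ppm.

(a) 38.3 kg; (b) 2.55 ppm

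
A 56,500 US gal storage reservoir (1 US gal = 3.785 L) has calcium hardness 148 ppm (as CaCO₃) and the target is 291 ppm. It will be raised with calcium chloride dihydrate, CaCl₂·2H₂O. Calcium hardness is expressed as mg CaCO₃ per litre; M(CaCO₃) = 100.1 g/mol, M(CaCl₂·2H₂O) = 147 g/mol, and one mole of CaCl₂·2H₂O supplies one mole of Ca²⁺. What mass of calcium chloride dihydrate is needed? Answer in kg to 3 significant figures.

Volume: 56,500 US gal × 3.785 L/gal = 213,852 L.
Hardness to add: (291 − 148) = 143 mg/L as CaCO₃ × 213,852 L = 30,580 g as CaCO₃.
Moles of Ca²⁺ (1 mol Ca²⁺ ≡ 1 mol CaCO₃): 30,580 / 100.1 g/mol = 305.5 mol.
Mass of CaCl₂·2H₂O: 305.5 × 147 = 44,910 g.

44.9 kg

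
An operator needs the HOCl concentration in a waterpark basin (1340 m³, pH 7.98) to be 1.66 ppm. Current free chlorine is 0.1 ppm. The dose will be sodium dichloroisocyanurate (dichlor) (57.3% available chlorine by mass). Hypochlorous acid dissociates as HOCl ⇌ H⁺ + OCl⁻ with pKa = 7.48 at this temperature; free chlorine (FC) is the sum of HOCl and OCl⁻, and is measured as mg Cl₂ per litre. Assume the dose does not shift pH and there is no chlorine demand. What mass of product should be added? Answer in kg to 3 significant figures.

15.9 kg

Volume: 1340 m³ = 1,340,000 L.
[OCl⁻]/[HOCl] = 10^(pH − pKa) = 10^(7.98 − 7.48) = 3.162; fraction as HOCl = 1/(1 + 3.162) = 0.2403.
Free chlorine required for 1.66 ppm HOCl: 1.66 / 0.2403 = 6.909 ppm.
FC to add: 6.909 − 0.1 = 6.809 mg/L as Cl₂.
Cl₂ equivalent: 6.809 mg/L × 1,340,000 L = 9125 g.
Product at 57.3% available Cl: 9125 / 0.573 = 15,920 g.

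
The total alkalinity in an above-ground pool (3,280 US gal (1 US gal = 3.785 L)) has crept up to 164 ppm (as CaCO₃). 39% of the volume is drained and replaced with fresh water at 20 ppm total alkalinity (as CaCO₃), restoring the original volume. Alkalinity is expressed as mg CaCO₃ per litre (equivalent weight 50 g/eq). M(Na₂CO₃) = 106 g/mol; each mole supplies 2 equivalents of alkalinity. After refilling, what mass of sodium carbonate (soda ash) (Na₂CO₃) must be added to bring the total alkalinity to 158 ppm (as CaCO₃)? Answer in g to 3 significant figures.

660 g

Volume: 3,280 US gal × 3.785 L/gal = 12,415 L.
After draining 39% and refilling: 164 × 0.61 + 20 × 0.39 = 107.84 ppm.
Deficit to target: 158 − 107.84 = 50.16 mg/L.
As CaCO₃: 50.16 mg/L × 12,415 L = 622.7 g; ÷ 50 g/eq ÷ 2 = 6.227 mol Na₂CO₃.
Mass: 6.227 × 106 = 660.1 g.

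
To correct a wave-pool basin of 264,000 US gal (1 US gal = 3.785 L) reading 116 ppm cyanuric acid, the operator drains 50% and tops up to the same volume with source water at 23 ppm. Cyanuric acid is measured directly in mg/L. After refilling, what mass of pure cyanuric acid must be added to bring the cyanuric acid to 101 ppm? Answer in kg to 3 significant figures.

31.5 kg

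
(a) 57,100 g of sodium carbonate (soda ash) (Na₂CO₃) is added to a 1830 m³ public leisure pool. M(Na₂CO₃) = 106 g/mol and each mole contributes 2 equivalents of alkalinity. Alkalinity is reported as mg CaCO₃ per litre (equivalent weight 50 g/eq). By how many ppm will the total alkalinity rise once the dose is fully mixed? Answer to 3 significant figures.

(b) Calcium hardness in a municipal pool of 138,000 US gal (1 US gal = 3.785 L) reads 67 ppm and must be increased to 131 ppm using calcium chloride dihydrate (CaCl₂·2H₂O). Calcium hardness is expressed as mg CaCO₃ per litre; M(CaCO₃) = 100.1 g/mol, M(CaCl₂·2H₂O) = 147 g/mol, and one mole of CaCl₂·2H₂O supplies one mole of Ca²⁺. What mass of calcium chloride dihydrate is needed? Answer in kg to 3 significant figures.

(a) Volume: 1830 m³ = 1,830,000 L.
(a) Moles of Na₂CO₃: 57,100 g ÷ 106 g/mol = 538.7 mol → 1077 eq of alkalinity.
(a) As CaCO₃: 1077 eq × 50 g/eq = 53,870 g.
(a) Rise: 53,870 g / 1,830,000 L × 1000 = 29.44 mg/L.

(b) Volume: 138,000 US gal × 3.785 L/gal = 522,330 L.
(b) Hardness to add: (131 − 67) = 64 mg/L as CaCO₃ × 522,330 L = 33,430 g as CaCO₃.
(b) Moles of Ca²⁺ (1 mol Ca²⁺ ≡ 1 mol CaCO₃): 33,430 / 100.1 g/mol = 334 mol.
(b) Mass of CaCl₂·2H₂O: 334 × 147 = 49,090 g.

(a) 29.4 ppm; (b) 49.1 kg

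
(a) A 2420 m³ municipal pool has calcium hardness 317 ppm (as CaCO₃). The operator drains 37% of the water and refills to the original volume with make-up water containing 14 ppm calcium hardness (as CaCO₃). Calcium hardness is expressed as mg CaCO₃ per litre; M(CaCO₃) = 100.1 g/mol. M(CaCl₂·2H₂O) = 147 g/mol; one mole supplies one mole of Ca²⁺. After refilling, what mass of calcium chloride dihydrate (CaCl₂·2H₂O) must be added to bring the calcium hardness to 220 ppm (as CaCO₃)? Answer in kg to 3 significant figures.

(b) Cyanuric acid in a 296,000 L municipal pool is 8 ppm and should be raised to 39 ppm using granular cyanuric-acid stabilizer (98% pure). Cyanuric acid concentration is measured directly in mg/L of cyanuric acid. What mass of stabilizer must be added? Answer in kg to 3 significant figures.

(a) 53.7 kg; (b) 9.36 kg

(a) Volume: 2420 m³ = 2,420,000 L.
(a) After draining 37% and refilling: 317 × 0.63 + 14 × 0.37 = 204.89 ppm.
(a) Deficit to target: 220 − 204.89 = 15.11 mg/L.
(a) As CaCO₃: 15.11 mg/L × 2,420,000 L = 36,570 g; ÷ 100.1 = 365.3 mol Ca²⁺.
(a) Mass: 365.3 × 147 = 53,700 g.

(b) CYA to add: (39 − 8) = 31 mg/L × 296,000 L = 9176 g cyanuric acid.
(b) At 98% purity: 9176 / 0.98 = 9363 g product.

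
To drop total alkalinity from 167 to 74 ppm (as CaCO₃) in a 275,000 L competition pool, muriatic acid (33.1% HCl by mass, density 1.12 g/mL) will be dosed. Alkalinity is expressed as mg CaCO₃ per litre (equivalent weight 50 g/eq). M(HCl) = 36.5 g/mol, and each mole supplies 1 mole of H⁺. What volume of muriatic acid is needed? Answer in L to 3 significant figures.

Alkalinity to neutralize: (167 − 74) = 93 mg/L as CaCO₃ × 275,000 L = 25,580 g as CaCO₃.
Equivalents of H⁺ required: 25,580 ÷ 50 g/eq = 511.5 eq = 511.5 mol HCl.
Mass of HCl: 511.5 × 36.5 = 18,670 g.
Mass of 33.1% solution: 18,670 / 0.331 = 56,400 g.
Volume: 56,400 g ÷ 1.12 g/mL = 50,360 mL.

50.4 L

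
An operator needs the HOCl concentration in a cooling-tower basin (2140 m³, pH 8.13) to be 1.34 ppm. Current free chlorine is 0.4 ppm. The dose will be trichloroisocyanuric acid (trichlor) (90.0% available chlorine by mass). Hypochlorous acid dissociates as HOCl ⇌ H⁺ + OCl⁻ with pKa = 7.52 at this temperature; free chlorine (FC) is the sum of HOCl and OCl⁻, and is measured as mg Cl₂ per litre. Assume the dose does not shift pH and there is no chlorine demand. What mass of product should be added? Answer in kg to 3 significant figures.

15.2 kg

Volume: 2140 m³ = 2,140,000 L.
[OCl⁻]/[HOCl] = 10^(pH − pKa) = 10^(8.13 − 7.52) = 4.074; fraction as HOCl = 1/(1 + 4.074) = 0.1971.
Free chlorine required for 1.34 ppm HOCl: 1.34 / 0.1971 = 6.799 ppm.
FC to add: 6.799 − 0.4 = 6.399 mg/L as Cl₂.
Cl₂ equivalent: 6.399 mg/L × 2,140,000 L = 13,690 g.
Product at 90.0% available Cl: 13,690 / 0.9 = 15,220 g.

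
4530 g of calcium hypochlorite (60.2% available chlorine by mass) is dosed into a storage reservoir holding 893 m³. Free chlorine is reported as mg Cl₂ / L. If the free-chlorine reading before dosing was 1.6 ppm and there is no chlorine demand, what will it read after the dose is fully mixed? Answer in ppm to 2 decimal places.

4.65 ppm

Volume: 893 m³ = 893,000 L.
Available chlorine delivered: 4530 g × 0.602 = 2727 g as Cl₂.
Concentration rise: 2727 g / 893,000 L = 3.054 mg/L = 3.05 ppm.
Final FC: 1.6 + 3.05 = 4.65 ppm.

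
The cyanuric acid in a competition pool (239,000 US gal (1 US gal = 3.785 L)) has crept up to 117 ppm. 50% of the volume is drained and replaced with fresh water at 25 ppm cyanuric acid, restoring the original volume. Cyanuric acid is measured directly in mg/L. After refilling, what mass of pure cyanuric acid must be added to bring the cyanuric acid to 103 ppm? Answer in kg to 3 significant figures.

Volume: 239,000 US gal × 3.785 L/gal = 904,615 L.
After draining 50% and refilling: 117 × 0.50 + 25 × 0.50 = 71 ppm.
Deficit to target: 103 − 71 = 32 mg/L.
Mass: 32 mg/L × 904,615 L = 28,950 g cyanuric acid.

28.9 kg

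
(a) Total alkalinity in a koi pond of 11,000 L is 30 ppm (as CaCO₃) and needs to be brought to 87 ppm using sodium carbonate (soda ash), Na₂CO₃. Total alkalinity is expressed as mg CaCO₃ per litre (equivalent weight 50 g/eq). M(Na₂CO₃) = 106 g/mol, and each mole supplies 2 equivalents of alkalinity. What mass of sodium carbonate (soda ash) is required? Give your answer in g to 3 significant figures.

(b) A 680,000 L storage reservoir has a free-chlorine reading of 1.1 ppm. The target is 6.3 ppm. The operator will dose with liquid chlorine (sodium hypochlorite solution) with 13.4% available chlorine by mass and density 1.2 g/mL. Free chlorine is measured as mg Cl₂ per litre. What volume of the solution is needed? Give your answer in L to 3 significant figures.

(a) 665 g; (b) 22.0 L

(a) Alkalinity to add: (87 − 30) = 57 mg/L as CaCO₃ × 11,000 L = 627 g as CaCO₃.
(a) Equivalents: 627 g ÷ 50 g/eq = 12.54 eq.
(a) Each mole of Na₂CO₃ supplies 2 eq, so 12.54 / 2 = 6.27 mol.
(a) Mass: 6.27 mol × 106 g/mol = 664.6 g.

(b) Chlorine deficit: 6.3 − 1.1 = 5.2 ppm = 5.2 mg/L as Cl₂.
(b) Cl₂ equivalent needed: 5.2 mg/L × 680,000 L = 3,536,000 mg = 3536 g.
(b) Product at 13.4% available chlorine: 3536 / 0.134 = 26,390 g.
(b) Volume at density 1.2 g/mL: 26,390 g ÷ 1.2 g/mL = 21,990 mL.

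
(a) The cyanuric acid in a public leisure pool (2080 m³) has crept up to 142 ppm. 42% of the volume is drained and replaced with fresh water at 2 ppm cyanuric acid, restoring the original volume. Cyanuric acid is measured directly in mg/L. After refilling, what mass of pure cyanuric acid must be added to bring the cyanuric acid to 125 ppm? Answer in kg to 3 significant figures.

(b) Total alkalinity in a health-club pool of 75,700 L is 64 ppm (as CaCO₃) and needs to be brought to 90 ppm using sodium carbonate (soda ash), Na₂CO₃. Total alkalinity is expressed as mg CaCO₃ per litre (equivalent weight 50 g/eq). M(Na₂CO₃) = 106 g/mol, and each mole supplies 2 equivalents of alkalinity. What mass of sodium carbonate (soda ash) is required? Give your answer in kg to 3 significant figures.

(a) Volume: 2080 m³ = 2,080,000 L.
(a) After draining 42% and refilling: 142 × 0.58 + 2 × 0.42 = 83.2 ppm.
(a) Deficit to target: 125 − 83.2 = 41.8 mg/L.
(a) Mass: 41.8 mg/L × 2,080,000 L = 86,940 g cyanuric acid.

(b) Alkalinity to add: (90 − 64) = 26 mg/L as CaCO₃ × 75,700 L = 1968 g as CaCO₃.
(b) Equivalents: 1968 g ÷ 50 g/eq = 39.36 eq.
(b) Each mole of Na₂CO₃ supplies 2 eq, so 39.36 / 2 = 19.68 mol.
(b) Mass: 19.68 mol × 106 g/mol = 2086 g.

(a) 86.9 kg; (b) 2.09 kg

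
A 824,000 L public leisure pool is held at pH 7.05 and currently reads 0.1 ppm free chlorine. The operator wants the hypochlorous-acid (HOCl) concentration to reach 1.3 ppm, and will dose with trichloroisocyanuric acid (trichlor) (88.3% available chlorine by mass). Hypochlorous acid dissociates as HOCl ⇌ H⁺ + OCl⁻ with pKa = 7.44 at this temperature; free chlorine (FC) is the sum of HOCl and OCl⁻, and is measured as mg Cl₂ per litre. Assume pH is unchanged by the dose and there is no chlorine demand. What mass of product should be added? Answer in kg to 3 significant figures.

[OCl⁻]/[HOCl] = 10^(pH − pKa) = 10^(7.05 − 7.44) = 0.4074; fraction as HOCl = 1/(1 + 0.4074) = 0.7105.
Free chlorine required for 1.3 ppm HOCl: 1.3 / 0.7105 = 1.83 ppm.
FC to add: 1.83 − 0.1 = 1.73 mg/L as Cl₂.
Cl₂ equivalent: 1.73 mg/L × 824,000 L = 1425 g.
Product at 88.3% available Cl: 1425 / 0.883 = 1614 g.

1.61 kg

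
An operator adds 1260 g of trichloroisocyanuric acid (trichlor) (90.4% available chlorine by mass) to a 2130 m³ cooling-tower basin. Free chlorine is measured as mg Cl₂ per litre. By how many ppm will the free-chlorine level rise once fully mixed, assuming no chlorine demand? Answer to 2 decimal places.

0.53 ppm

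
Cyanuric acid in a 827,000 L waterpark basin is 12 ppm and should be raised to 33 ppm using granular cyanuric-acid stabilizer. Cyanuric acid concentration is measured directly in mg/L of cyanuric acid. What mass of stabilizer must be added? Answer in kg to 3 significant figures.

17.4 kg

CYA to add: (33 − 12) = 21 mg/L × 827,000 L = 17,370 g cyanuric acid.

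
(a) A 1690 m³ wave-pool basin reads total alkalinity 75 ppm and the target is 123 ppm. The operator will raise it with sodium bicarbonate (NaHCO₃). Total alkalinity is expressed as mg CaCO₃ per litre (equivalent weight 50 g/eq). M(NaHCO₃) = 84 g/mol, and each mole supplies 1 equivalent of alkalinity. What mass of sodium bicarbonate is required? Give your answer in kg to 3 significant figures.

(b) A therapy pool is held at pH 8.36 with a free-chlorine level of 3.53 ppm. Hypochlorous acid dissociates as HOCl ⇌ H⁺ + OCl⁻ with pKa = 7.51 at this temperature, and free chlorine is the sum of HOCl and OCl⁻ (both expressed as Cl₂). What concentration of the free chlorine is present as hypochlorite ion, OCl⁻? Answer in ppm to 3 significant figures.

(a) 136 kg; (b) 3.09 ppm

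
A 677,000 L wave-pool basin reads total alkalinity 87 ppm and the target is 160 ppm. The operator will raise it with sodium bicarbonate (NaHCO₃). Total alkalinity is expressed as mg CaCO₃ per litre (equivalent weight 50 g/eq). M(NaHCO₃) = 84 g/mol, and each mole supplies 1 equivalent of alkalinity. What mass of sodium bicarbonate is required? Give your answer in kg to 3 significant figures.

83.0 kg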